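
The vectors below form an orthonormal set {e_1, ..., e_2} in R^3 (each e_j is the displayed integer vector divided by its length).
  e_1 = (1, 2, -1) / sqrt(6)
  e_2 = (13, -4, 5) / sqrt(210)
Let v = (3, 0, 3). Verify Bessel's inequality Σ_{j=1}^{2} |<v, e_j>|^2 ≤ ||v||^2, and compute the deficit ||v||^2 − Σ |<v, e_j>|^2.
Σ |<v, e_j>|^2 = 486/35; ||v||^2 = 18; deficit = 144/35

Write each e_j = u_j / sqrt(<u_j, u_j>) where u_j is the displayed integer vector. Then <v, e_j> = <v, u_j> / sqrt(<u_j, u_j>), so |<v, e_j>|^2 = <v, u_j>^2 / <u_j, u_j>.
Coefficients: <v, e_1> = 0/sqrt(6), <v, e_2> = 54/sqrt(210).
Square and sum: Σ |<v, e_j>|^2 = 486/35.
Compute ||v||^2 = v·v = 18.
Deficit = 18 − 486/35 = 144/35 ≥ 0, confirming Bessel's inequality. (The deficit equals ||v − Σ <v,e_j> e_j||^2, the squared distance from v to span{e_j}.)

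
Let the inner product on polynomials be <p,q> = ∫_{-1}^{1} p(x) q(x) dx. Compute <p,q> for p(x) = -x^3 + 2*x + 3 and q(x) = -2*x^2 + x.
<p,q> = -46/15

Expand the product: p(x)·q(x) = 2*x^5 - x^4 - 4*x^3 - 4*x^2 + 3*x.
∫_{-1}^{1} of each monomial x^k gives [2/(k+1) if k even, 0 if k odd]. Integrating term-by-term (or equivalently evaluating the antiderivative F(x) = x^6/3 - x^5/5 - x^4 - 4*x^3/3 + 3*x^2/2 at the endpoints):
  F(1) − F(−1) = -7/10 − (71/30) = -46/15.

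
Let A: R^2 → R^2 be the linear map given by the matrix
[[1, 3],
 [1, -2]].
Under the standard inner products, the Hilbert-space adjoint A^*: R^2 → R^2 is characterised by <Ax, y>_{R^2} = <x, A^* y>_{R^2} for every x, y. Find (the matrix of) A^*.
A^* = A^T =
[[1, 1],
 [3, -2]]

For real matrices with standard dot products, the defining identity <Ax, y> = <x, A^* y> gives (Ax)^T y = x^T (A^*) y, i.e. x^T A^T y = x^T (A^*) y. Since this holds for all x, y, we must have A^* = A^T. Therefore
A^* =
[[1, 1],
 [3, -2]].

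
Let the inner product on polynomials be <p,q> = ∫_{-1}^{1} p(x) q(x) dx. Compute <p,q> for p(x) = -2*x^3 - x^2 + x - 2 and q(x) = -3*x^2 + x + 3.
<p,q> = -134/15

Expand the product: p(x)·q(x) = 6*x^5 + x^4 - 10*x^3 + 4*x^2 + x - 6.
∫_{-1}^{1} of each monomial x^k gives [2/(k+1) if k even, 0 if k odd]. Integrating term-by-term (or equivalently evaluating the antiderivative F(x) = x^6 + x^5/5 - 5*x^4/2 + 4*x^3/3 + x^2/2 - 6*x at the endpoints):
  F(1) − F(−1) = -82/15 − (52/15) = -134/15.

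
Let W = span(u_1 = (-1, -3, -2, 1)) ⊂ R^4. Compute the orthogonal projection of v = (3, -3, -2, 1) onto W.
proj_W(v) = (-11/15, -11/5, -22/15, 11/15)

Set up U = [u_1 | ... | u_1] ∈ R^(4×1). The projector onto W = col(U) is P = U (U^T U)^(-1) U^T.
Compute U^T U =
  [15],
and U^T v = (11).
Solve U^T U · c = U^T v for the coefficients: c = (11/15). The projection is proj_W(v) = U c.
Check: (v - proj_W(v)) · u_1 = 0  (should be 0).
Result: proj_W(v) = (-11/15, -11/5, -22/15, 11/15).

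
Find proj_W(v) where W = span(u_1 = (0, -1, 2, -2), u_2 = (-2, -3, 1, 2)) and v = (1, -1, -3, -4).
proj_W(v) = (186/161, 215/161, 5/23, -314/161)

Set up U = [u_1 | ... | u_2] ∈ R^(4×2). The projector onto W = col(U) is P = U (U^T U)^(-1) U^T.
Compute U^T U =
  [9, 1]
  [1, 18],
and U^T v = (3, -10).
Solve U^T U · c = U^T v for the coefficients: c = (64/161, -93/161). The projection is proj_W(v) = U c.
Check: (v - proj_W(v)) · u_1 = 0  (should be 0).
Check: (v - proj_W(v)) · u_2 = 0  (should be 0).
Result: proj_W(v) = (186/161, 215/161, 5/23, -314/161).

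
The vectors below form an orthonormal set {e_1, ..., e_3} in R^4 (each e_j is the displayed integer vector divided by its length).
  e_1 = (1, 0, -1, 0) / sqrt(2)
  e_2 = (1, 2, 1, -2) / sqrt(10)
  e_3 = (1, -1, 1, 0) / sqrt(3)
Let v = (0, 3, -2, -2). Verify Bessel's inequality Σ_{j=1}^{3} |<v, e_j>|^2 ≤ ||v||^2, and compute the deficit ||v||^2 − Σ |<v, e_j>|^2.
Σ |<v, e_j>|^2 = 251/15; ||v||^2 = 17; deficit = 4/15

Write each e_j = u_j / sqrt(<u_j, u_j>) where u_j is the displayed integer vector. Then <v, e_j> = <v, u_j> / sqrt(<u_j, u_j>), so |<v, e_j>|^2 = <v, u_j>^2 / <u_j, u_j>.
Coefficients: <v, e_1> = 2/sqrt(2), <v, e_2> = 8/sqrt(10), <v, e_3> = -5/sqrt(3).
Square and sum: Σ |<v, e_j>|^2 = 251/15.
Compute ||v||^2 = v·v = 17.
Deficit = 17 − 251/15 = 4/15 ≥ 0, confirming Bessel's inequality. (The deficit equals ||v − Σ <v,e_j> e_j||^2, the squared distance from v to span{e_j}.)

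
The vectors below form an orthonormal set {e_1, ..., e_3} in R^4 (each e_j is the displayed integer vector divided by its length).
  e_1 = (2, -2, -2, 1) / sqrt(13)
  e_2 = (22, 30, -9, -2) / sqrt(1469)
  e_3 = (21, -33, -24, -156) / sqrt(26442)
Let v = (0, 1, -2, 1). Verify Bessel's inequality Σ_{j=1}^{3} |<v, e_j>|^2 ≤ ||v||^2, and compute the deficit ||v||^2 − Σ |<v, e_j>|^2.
Σ |<v, e_j>|^2 = 75/26; ||v||^2 = 6; deficit = 81/26

Write each e_j = u_j / sqrt(<u_j, u_j>) where u_j is the displayed integer vector. Then <v, e_j> = <v, u_j> / sqrt(<u_j, u_j>), so |<v, e_j>|^2 = <v, u_j>^2 / <u_j, u_j>.
Coefficients: <v, e_1> = 3/sqrt(13), <v, e_2> = 46/sqrt(1469), <v, e_3> = -141/sqrt(26442).
Square and sum: Σ |<v, e_j>|^2 = 75/26.
Compute ||v||^2 = v·v = 6.
Deficit = 6 − 75/26 = 81/26 ≥ 0, confirming Bessel's inequality. (The deficit equals ||v − Σ <v,e_j> e_j||^2, the squared distance from v to span{e_j}.)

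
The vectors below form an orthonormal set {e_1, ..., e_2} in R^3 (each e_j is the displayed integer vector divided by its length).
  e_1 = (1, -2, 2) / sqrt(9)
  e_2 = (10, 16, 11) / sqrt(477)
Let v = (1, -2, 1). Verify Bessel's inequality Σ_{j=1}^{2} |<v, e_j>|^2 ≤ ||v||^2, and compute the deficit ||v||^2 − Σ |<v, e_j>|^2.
Σ |<v, e_j>|^2 = 302/53; ||v||^2 = 6; deficit = 16/53

Write each e_j = u_j / sqrt(<u_j, u_j>) where u_j is the displayed integer vector. Then <v, e_j> = <v, u_j> / sqrt(<u_j, u_j>), so |<v, e_j>|^2 = <v, u_j>^2 / <u_j, u_j>.
Coefficients: <v, e_1> = 7/sqrt(9), <v, e_2> = -11/sqrt(477).
Square and sum: Σ |<v, e_j>|^2 = 302/53.
Compute ||v||^2 = v·v = 6.
Deficit = 6 − 302/53 = 16/53 ≥ 0, confirming Bessel's inequality. (The deficit equals ||v − Σ <v,e_j> e_j||^2, the squared distance from v to span{e_j}.)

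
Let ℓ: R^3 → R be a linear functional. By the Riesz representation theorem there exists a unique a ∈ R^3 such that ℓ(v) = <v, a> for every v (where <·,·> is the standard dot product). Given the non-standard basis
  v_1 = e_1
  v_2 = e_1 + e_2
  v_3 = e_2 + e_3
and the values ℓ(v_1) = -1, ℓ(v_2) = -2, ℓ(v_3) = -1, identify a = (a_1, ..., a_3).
a = (-1, -1, 0)

Write a = (a_1, ..., a_3) in the standard basis. For each basis vector v_i, ℓ(v_i) = <v_i, a> is a linear equation in the a_j's. Collect the n equations into a matrix system V a = ℓ, where row i of V is v_i (expressed in the standard basis). Since V is invertible (lower-triangular with 1s on the diagonal, up to permutation), solve by back-substitution:
  V =
[[1, 0, 0],
 [1, 1, 0],
 [0, 1, 1]]
  V a = (-1, -2, -1)
Solving gives a = (-1, -1, 0).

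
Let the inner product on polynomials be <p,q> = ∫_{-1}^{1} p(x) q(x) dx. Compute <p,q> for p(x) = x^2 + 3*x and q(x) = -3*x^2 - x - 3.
<p,q> = -26/5

Expand the product: p(x)·q(x) = -3*x^4 - 10*x^3 - 6*x^2 - 9*x.
∫_{-1}^{1} of each monomial x^k gives [2/(k+1) if k even, 0 if k odd]. Integrating term-by-term (or equivalently evaluating the antiderivative F(x) = -3*x^5/5 - 5*x^4/2 - 2*x^3 - 9*x^2/2 at the endpoints):
  F(1) − F(−1) = -48/5 − (-22/5) = -26/5.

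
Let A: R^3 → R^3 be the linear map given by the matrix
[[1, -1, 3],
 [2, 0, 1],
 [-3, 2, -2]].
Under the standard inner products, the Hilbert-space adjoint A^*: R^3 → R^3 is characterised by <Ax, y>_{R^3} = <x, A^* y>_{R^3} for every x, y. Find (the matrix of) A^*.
A^* = A^T =
[[1, 2, -3],
 [-1, 0, 2],
 [3, 1, -2]]

For real matrices with standard dot products, the defining identity <Ax, y> = <x, A^* y> gives (Ax)^T y = x^T (A^*) y, i.e. x^T A^T y = x^T (A^*) y. Since this holds for all x, y, we must have A^* = A^T. Therefore
A^* =
[[1, 2, -3],
 [-1, 0, 2],
 [3, 1, -2]].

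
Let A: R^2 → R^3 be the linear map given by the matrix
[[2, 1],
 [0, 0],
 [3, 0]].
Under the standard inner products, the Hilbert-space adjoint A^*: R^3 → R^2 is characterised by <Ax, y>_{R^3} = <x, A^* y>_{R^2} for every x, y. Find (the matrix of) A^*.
A^* = A^T =
[[2, 0, 3],
 [1, 0, 0]]

For real matrices with standard dot products, the defining identity <Ax, y> = <x, A^* y> gives (Ax)^T y = x^T (A^*) y, i.e. x^T A^T y = x^T (A^*) y. Since this holds for all x, y, we must have A^* = A^T. Therefore
A^* =
[[2, 0, 3],
 [1, 0, 0]].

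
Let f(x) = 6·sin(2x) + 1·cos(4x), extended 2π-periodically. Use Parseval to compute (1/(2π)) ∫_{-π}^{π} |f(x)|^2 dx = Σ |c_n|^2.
Σ |c_n|^2 = 37/2

Expand |f|^2 and use orthogonality of {sin(nx), cos(mx)} on [-π, π]:
  ∫_{-π}^{π} sin(nx)^2 dx = π, ∫ cos(mx)^2 dx = π, and cross terms integrate to 0.
So ∫_{-π}^{π} f(x)^2 dx = 6^2 · π + 1^2 · π = (36 + 1)π.
Divide by 2π: (36 + 1)/2 = 37/2.
By Parseval, this equals Σ |c_n|^2.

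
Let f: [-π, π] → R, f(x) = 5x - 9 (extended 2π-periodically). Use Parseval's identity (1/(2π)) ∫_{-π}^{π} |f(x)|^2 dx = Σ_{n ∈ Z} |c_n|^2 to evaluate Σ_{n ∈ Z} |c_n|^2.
Σ |c_n|^2 = 25π^2/3 + 81

Expand and integrate term by term over [-π, π]:
  ∫ (5x)^2 dx = 25·(2π^3/3); ∫ 2·5·(-9)·x dx = 0 (odd integrand); ∫ (-9)^2 dx = 81·2π.
So (1/(2π)) ∫_{-π}^{π} (5x - 9)^2 dx = 25π^2/3 + 81 = 25π^2/3 + 81.
Parseval ⇒ Σ |c_n|^2 = 25π^2/3 + 81.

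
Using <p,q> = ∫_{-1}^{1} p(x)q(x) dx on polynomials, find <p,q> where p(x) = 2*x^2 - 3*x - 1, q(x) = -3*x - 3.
<p,q> = 8

Expand the product: p(x)·q(x) = -6*x^3 + 3*x^2 + 12*x + 3.
∫_{-1}^{1} of each monomial x^k gives [2/(k+1) if k even, 0 if k odd]. Integrating term-by-term (or equivalently evaluating the antiderivative F(x) = -3*x^4/2 + x^3 + 6*x^2 + 3*x at the endpoints):
  F(1) − F(−1) = 17/2 − (1/2) = 8.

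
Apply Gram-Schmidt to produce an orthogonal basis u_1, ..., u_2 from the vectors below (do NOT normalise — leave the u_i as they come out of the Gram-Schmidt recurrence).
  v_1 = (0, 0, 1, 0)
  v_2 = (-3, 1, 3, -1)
Orthogonal basis:
  u_1 = (0, 0, 1, 0)
  u_2 = (-3, 1, 0, -1)

Apply the Gram-Schmidt recurrence
  u_1 = v_1
  u_i = v_i − Σ_{j<i} ((v_i · u_j) / (u_j · u_j)) · u_j.

Step by step this gives:
  u_1 = (0, 0, 1, 0)
  u_2 = (-3, 1, 0, -1)

Orthogonality check:
  u_2 · u_1 = 0 (should be 0)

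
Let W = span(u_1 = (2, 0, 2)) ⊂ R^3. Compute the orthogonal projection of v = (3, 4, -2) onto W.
proj_W(v) = (1/2, 0, 1/2)

Set up U = [u_1 | ... | u_1] ∈ R^(3×1). The projector onto W = col(U) is P = U (U^T U)^(-1) U^T.
Compute U^T U =
  [8],
and U^T v = (2).
Solve U^T U · c = U^T v for the coefficients: c = (1/4). The projection is proj_W(v) = U c.
Check: (v - proj_W(v)) · u_1 = 0  (should be 0).
Result: proj_W(v) = (1/2, 0, 1/2).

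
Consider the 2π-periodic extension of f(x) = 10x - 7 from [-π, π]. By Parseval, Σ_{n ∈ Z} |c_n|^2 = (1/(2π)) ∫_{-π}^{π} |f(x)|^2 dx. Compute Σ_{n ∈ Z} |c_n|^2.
Σ |c_n|^2 = 100π^2/3 + 49

Expand and integrate term by term over [-π, π]:
  ∫ (10x)^2 dx = 100·(2π^3/3); ∫ 2·10·(-7)·x dx = 0 (odd integrand); ∫ (-7)^2 dx = 49·2π.
So (1/(2π)) ∫_{-π}^{π} (10x - 7)^2 dx = 100π^2/3 + 49 = 100π^2/3 + 49.
Parseval ⇒ Σ |c_n|^2 = 100π^2/3 + 49.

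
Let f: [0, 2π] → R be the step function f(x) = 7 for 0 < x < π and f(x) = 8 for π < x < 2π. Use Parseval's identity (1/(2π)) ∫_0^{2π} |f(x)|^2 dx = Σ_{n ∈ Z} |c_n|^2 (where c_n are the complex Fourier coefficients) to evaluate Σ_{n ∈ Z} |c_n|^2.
Σ |c_n|^2 = 113/2

Parseval equates the L^2 energy of f (normalised by 1/(2π)) with the ℓ^2 sum of its Fourier coefficients: (1/(2π)) ∫_0^{2π} |f|^2 = Σ |c_n|^2.
Compute the left side: (1/(2π)) [∫_0^π 7^2 dx + ∫_π^{2π} 8^2 dx] = (1/(2π)) · (49π + 64π) = (49 + 64)/2 = 113/2.
So Σ_{n ∈ Z} |c_n|^2 = 113/2.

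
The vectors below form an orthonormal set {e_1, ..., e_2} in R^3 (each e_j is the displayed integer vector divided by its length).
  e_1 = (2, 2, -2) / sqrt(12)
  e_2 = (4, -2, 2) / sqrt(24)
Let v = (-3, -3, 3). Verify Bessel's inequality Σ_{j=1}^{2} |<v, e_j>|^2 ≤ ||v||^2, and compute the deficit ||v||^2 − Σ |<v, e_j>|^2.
Σ |<v, e_j>|^2 = 27; ||v||^2 = 27; deficit = 0

Write each e_j = u_j / sqrt(<u_j, u_j>) where u_j is the displayed integer vector. Then <v, e_j> = <v, u_j> / sqrt(<u_j, u_j>), so |<v, e_j>|^2 = <v, u_j>^2 / <u_j, u_j>.
Coefficients: <v, e_1> = -18/sqrt(12), <v, e_2> = 0/sqrt(24).
Square and sum: Σ |<v, e_j>|^2 = 27.
Compute ||v||^2 = v·v = 27.
Deficit = 27 − 27 = 0 ≥ 0, confirming Bessel's inequality. (The deficit equals ||v − Σ <v,e_j> e_j||^2, the squared distance from v to span{e_j}.)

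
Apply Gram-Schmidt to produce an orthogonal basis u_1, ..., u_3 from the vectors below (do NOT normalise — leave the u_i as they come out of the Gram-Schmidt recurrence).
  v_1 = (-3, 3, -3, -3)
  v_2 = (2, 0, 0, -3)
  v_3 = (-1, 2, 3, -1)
Orthogonal basis:
  u_1 = (-3, 3, -3, -3)
  u_2 = (9/4, -1/4, 1/4, -11/4)
  u_3 = (-15/17, 30/17, 55/17, -10/17)

Apply the Gram-Schmidt recurrence
  u_1 = v_1
  u_i = v_i − Σ_{j<i} ((v_i · u_j) / (u_j · u_j)) · u_j.

Step by step this gives:
  u_1 = (-3, 3, -3, -3)
  u_2 = (9/4, -1/4, 1/4, -11/4)
  u_3 = (-15/17, 30/17, 55/17, -10/17)

Orthogonality check:
  u_2 · u_1 = 0 (should be 0)
  u_3 · u_1 = 0 (should be 0)
  u_3 · u_2 = 0 (should be 0)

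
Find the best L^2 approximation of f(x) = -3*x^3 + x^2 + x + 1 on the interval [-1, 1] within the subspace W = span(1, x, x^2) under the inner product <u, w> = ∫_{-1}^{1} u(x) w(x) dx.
g(x) = x^2 - 4*x/5 + 1

The best approximation g ∈ W is the orthogonal projection of f onto W. Writing g = a_0 + a_1 x + a_2 x^2, the coefficients solve the normal equations G · a = b where
  G_{ij} = <φ_i, φ_j> and b_i = <f, φ_i>, with φ_0 = 1, φ_1 = x, φ_2 = x^2.
G =
  [2, 0, 2/3]
  [0, 2/3, 0]
  [2/3, 0, 2/5],
b = (8/3, -8/15, 16/15).
Solving gives a_0 = 1, a_1 = -4/5, a_2 = 1, so
  g(x) = x^2 - 4*x/5 + 1.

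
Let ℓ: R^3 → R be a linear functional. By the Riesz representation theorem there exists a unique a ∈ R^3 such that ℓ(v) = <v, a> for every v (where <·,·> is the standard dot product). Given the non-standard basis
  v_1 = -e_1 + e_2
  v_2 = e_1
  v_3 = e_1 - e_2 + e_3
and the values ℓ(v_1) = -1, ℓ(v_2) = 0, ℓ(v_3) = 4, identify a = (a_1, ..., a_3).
a = (0, -1, 3)

Write a = (a_1, ..., a_3) in the standard basis. For each basis vector v_i, ℓ(v_i) = <v_i, a> is a linear equation in the a_j's. Collect the n equations into a matrix system V a = ℓ, where row i of V is v_i (expressed in the standard basis). Since V is invertible (lower-triangular with 1s on the diagonal, up to permutation), solve by back-substitution:
  V =
[[-1, 1, 0],
 [1, 0, 0],
 [1, -1, 1]]
  V a = (-1, 0, 4)
Solving gives a = (0, -1, 3).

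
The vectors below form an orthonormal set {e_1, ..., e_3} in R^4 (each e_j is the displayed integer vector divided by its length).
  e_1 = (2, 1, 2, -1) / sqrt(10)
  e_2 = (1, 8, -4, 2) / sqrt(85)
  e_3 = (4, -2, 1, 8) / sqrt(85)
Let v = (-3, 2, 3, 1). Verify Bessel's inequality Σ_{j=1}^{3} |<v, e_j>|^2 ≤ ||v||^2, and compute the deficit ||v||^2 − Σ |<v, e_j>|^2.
Σ |<v, e_j>|^2 = 1/2; ||v||^2 = 23; deficit = 45/2

Write each e_j = u_j / sqrt(<u_j, u_j>) where u_j is the displayed integer vector. Then <v, e_j> = <v, u_j> / sqrt(<u_j, u_j>), so |<v, e_j>|^2 = <v, u_j>^2 / <u_j, u_j>.
Coefficients: <v, e_1> = 1/sqrt(10), <v, e_2> = 3/sqrt(85), <v, e_3> = -5/sqrt(85).
Square and sum: Σ |<v, e_j>|^2 = 1/2.
Compute ||v||^2 = v·v = 23.
Deficit = 23 − 1/2 = 45/2 ≥ 0, confirming Bessel's inequality. (The deficit equals ||v − Σ <v,e_j> e_j||^2, the squared distance from v to span{e_j}.)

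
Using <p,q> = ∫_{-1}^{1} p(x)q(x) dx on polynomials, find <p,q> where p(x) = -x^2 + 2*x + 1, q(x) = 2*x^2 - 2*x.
<p,q> = -32/15

Expand the product: p(x)·q(x) = -2*x^4 + 6*x^3 - 2*x^2 - 2*x.
∫_{-1}^{1} of each monomial x^k gives [2/(k+1) if k even, 0 if k odd]. Integrating term-by-term (or equivalently evaluating the antiderivative F(x) = -2*x^5/5 + 3*x^4/2 - 2*x^3/3 - x^2 at the endpoints):
  F(1) − F(−1) = -17/30 − (47/30) = -32/15.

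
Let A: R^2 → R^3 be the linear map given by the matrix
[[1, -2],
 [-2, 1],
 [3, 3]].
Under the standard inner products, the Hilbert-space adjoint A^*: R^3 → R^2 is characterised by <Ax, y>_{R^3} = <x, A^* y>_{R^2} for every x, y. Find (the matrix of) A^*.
A^* = A^T =
[[1, -2, 3],
 [-2, 1, 3]]

For real matrices with standard dot products, the defining identity <Ax, y> = <x, A^* y> gives (Ax)^T y = x^T (A^*) y, i.e. x^T A^T y = x^T (A^*) y. Since this holds for all x, y, we must have A^* = A^T. Therefore
A^* =
[[1, -2, 3],
 [-2, 1, 3]].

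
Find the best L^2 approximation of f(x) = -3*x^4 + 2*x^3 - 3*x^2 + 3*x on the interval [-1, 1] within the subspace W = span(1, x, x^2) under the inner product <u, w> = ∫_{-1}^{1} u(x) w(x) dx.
g(x) = -39*x^2/7 + 21*x/5 + 9/35

The best approximation g ∈ W is the orthogonal projection of f onto W. Writing g = a_0 + a_1 x + a_2 x^2, the coefficients solve the normal equations G · a = b where
  G_{ij} = <φ_i, φ_j> and b_i = <f, φ_i>, with φ_0 = 1, φ_1 = x, φ_2 = x^2.
G =
  [2, 0, 2/3]
  [0, 2/3, 0]
  [2/3, 0, 2/5],
b = (-16/5, 14/5, -72/35).
Solving gives a_0 = 9/35, a_1 = 21/5, a_2 = -39/7, so
  g(x) = -39*x^2/7 + 21*x/5 + 9/35.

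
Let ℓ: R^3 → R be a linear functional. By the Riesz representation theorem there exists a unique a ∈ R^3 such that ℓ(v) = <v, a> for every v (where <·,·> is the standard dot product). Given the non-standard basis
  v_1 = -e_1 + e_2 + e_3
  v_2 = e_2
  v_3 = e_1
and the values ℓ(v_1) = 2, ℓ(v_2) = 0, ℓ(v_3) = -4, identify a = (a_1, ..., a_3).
a = (-4, 0, -2)

Write a = (a_1, ..., a_3) in the standard basis. For each basis vector v_i, ℓ(v_i) = <v_i, a> is a linear equation in the a_j's. Collect the n equations into a matrix system V a = ℓ, where row i of V is v_i (expressed in the standard basis). Since V is invertible (lower-triangular with 1s on the diagonal, up to permutation), solve by back-substitution:
  V =
[[-1, 1, 1],
 [0, 1, 0],
 [1, 0, 0]]
  V a = (2, 0, -4)
Solving gives a = (-4, 0, -2).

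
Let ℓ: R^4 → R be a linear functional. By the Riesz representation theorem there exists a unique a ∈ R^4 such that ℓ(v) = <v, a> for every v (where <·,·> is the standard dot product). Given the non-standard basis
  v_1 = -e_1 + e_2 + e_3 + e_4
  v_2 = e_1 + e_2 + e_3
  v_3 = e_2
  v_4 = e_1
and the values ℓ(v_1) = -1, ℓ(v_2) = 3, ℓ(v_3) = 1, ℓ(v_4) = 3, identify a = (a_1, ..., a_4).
a = (3, 1, -1, 2)

Write a = (a_1, ..., a_4) in the standard basis. For each basis vector v_i, ℓ(v_i) = <v_i, a> is a linear equation in the a_j's. Collect the n equations into a matrix system V a = ℓ, where row i of V is v_i (expressed in the standard basis). Since V is invertible (lower-triangular with 1s on the diagonal, up to permutation), solve by back-substitution:
  V =
[[-1, 1, 1, 1],
 [1, 1, 1, 0],
 [0, 1, 0, 0],
 [1, 0, 0, 0]]
  V a = (-1, 3, 1, 3)
Solving gives a = (3, 1, -1, 2).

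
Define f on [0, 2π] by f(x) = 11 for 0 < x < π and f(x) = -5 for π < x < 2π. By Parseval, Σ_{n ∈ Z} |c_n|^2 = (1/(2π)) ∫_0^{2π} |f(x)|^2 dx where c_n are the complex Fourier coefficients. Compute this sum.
Σ |c_n|^2 = 73

Parseval equates the L^2 energy of f (normalised by 1/(2π)) with the ℓ^2 sum of its Fourier coefficients: (1/(2π)) ∫_0^{2π} |f|^2 = Σ |c_n|^2.
Compute the left side: (1/(2π)) [∫_0^π 11^2 dx + ∫_π^{2π} (-5)^2 dx] = (1/(2π)) · (121π + 25π) = (121 + 25)/2 = 73.
So Σ_{n ∈ Z} |c_n|^2 = 73.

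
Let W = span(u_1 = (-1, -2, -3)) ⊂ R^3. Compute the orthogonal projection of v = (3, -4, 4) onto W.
proj_W(v) = (1/2, 1, 3/2)

Set up U = [u_1 | ... | u_1] ∈ R^(3×1). The projector onto W = col(U) is P = U (U^T U)^(-1) U^T.
Compute U^T U =
  [14],
and U^T v = (-7).
Solve U^T U · c = U^T v for the coefficients: c = (-1/2). The projection is proj_W(v) = U c.
Check: (v - proj_W(v)) · u_1 = 0  (should be 0).
Result: proj_W(v) = (1/2, 1, 3/2).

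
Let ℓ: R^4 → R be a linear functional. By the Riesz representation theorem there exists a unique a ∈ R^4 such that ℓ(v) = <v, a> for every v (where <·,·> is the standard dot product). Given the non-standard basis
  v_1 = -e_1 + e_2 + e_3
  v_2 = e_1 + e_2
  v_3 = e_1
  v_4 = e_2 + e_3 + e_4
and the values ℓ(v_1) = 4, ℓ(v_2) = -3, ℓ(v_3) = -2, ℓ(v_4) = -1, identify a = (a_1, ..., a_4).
a = (-2, -1, 3, -3)

Write a = (a_1, ..., a_4) in the standard basis. For each basis vector v_i, ℓ(v_i) = <v_i, a> is a linear equation in the a_j's. Collect the n equations into a matrix system V a = ℓ, where row i of V is v_i (expressed in the standard basis). Since V is invertible (lower-triangular with 1s on the diagonal, up to permutation), solve by back-substitution:
  V =
[[-1, 1, 1, 0],
 [1, 1, 0, 0],
 [1, 0, 0, 0],
 [0, 1, 1, 1]]
  V a = (4, -3, -2, -1)
Solving gives a = (-2, -1, 3, -3).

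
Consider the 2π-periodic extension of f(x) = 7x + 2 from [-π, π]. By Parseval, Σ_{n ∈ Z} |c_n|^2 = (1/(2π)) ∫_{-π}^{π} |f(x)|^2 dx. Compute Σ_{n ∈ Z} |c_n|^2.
Σ |c_n|^2 = 49π^2/3 + 4

Expand and integrate term by term over [-π, π]:
  ∫ (7x)^2 dx = 49·(2π^3/3); ∫ 2·7·(2)·x dx = 0 (odd integrand); ∫ 2^2 dx = 4·2π.
So (1/(2π)) ∫_{-π}^{π} (7x + 2)^2 dx = 49π^2/3 + 4 = 49π^2/3 + 4.
Parseval ⇒ Σ |c_n|^2 = 49π^2/3 + 4.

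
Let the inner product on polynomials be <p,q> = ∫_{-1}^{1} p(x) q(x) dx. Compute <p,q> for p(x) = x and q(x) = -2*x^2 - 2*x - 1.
<p,q> = -4/3

Expand the product: p(x)·q(x) = -2*x^3 - 2*x^2 - x.
∫_{-1}^{1} of each monomial x^k gives [2/(k+1) if k even, 0 if k odd]. Integrating term-by-term (or equivalently evaluating the antiderivative F(x) = -x^4/2 - 2*x^3/3 - x^2/2 at the endpoints):
  F(1) − F(−1) = -5/3 − (-1/3) = -4/3.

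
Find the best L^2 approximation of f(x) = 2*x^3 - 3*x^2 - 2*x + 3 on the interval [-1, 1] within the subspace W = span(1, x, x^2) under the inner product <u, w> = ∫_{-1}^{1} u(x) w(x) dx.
g(x) = -3*x^2 - 4*x/5 + 3

The best approximation g ∈ W is the orthogonal projection of f onto W. Writing g = a_0 + a_1 x + a_2 x^2, the coefficients solve the normal equations G · a = b where
  G_{ij} = <φ_i, φ_j> and b_i = <f, φ_i>, with φ_0 = 1, φ_1 = x, φ_2 = x^2.
G =
  [2, 0, 2/3]
  [0, 2/3, 0]
  [2/3, 0, 2/5],
b = (4, -8/15, 4/5).
Solving gives a_0 = 3, a_1 = -4/5, a_2 = -3, so
  g(x) = -3*x^2 - 4*x/5 + 3.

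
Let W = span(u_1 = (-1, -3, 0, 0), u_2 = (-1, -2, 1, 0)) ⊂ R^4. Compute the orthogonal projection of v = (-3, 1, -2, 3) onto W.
proj_W(v) = (3/11, -1/11, -10/11, 0)

Set up U = [u_1 | ... | u_2] ∈ R^(4×2). The projector onto W = col(U) is P = U (U^T U)^(-1) U^T.
Compute U^T U =
  [10, 7]
  [7, 6],
and U^T v = (0, -1).
Solve U^T U · c = U^T v for the coefficients: c = (7/11, -10/11). The projection is proj_W(v) = U c.
Check: (v - proj_W(v)) · u_1 = 0  (should be 0).
Check: (v - proj_W(v)) · u_2 = 0  (should be 0).
Result: proj_W(v) = (3/11, -1/11, -10/11, 0).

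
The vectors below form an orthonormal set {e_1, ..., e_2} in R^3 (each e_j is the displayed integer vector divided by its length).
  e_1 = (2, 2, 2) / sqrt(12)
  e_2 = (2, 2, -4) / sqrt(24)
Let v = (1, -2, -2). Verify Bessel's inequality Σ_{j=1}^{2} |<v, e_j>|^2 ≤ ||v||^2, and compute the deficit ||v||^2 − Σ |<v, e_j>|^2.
Σ |<v, e_j>|^2 = 9/2; ||v||^2 = 9; deficit = 9/2

Write each e_j = u_j / sqrt(<u_j, u_j>) where u_j is the displayed integer vector. Then <v, e_j> = <v, u_j> / sqrt(<u_j, u_j>), so |<v, e_j>|^2 = <v, u_j>^2 / <u_j, u_j>.
Coefficients: <v, e_1> = -6/sqrt(12), <v, e_2> = 6/sqrt(24).
Square and sum: Σ |<v, e_j>|^2 = 9/2.
Compute ||v||^2 = v·v = 9.
Deficit = 9 − 9/2 = 9/2 ≥ 0, confirming Bessel's inequality. (The deficit equals ||v − Σ <v,e_j> e_j||^2, the squared distance from v to span{e_j}.)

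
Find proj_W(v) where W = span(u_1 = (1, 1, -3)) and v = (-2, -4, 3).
proj_W(v) = (-15/11, -15/11, 45/11)

Set up U = [u_1 | ... | u_1] ∈ R^(3×1). The projector onto W = col(U) is P = U (U^T U)^(-1) U^T.
Compute U^T U =
  [11],
and U^T v = (-15).
Solve U^T U · c = U^T v for the coefficients: c = (-15/11). The projection is proj_W(v) = U c.
Check: (v - proj_W(v)) · u_1 = 0  (should be 0).
Result: proj_W(v) = (-15/11, -15/11, 45/11).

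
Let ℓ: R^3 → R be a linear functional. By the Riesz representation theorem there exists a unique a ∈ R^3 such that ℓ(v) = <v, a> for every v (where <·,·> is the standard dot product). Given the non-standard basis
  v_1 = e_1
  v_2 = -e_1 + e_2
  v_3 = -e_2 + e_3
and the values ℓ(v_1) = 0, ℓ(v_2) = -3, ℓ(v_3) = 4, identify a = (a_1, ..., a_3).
a = (0, -3, 1)

Write a = (a_1, ..., a_3) in the standard basis. For each basis vector v_i, ℓ(v_i) = <v_i, a> is a linear equation in the a_j's. Collect the n equations into a matrix system V a = ℓ, where row i of V is v_i (expressed in the standard basis). Since V is invertible (lower-triangular with 1s on the diagonal, up to permutation), solve by back-substitution:
  V =
[[1, 0, 0],
 [-1, 1, 0],
 [0, -1, 1]]
  V a = (0, -3, 4)
Solving gives a = (0, -3, 1).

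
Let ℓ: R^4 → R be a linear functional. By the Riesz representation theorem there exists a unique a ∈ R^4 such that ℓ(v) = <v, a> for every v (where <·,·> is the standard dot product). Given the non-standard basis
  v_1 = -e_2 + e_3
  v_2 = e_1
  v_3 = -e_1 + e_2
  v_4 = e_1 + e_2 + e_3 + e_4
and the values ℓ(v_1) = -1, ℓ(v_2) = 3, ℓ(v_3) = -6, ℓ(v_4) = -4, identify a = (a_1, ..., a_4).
a = (3, -3, -4, 0)

Write a = (a_1, ..., a_4) in the standard basis. For each basis vector v_i, ℓ(v_i) = <v_i, a> is a linear equation in the a_j's. Collect the n equations into a matrix system V a = ℓ, where row i of V is v_i (expressed in the standard basis). Since V is invertible (lower-triangular with 1s on the diagonal, up to permutation), solve by back-substitution:
  V =
[[0, -1, 1, 0],
 [1, 0, 0, 0],
 [-1, 1, 0, 0],
 [1, 1, 1, 1]]
  V a = (-1, 3, -6, -4)
Solving gives a = (3, -3, -4, 0).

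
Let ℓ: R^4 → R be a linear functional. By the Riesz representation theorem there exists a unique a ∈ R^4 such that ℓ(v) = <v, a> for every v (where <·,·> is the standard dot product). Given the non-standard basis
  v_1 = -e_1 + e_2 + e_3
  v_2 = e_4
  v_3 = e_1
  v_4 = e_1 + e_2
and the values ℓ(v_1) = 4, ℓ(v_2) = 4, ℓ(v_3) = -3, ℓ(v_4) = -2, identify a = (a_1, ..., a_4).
a = (-3, 1, 0, 4)

Write a = (a_1, ..., a_4) in the standard basis. For each basis vector v_i, ℓ(v_i) = <v_i, a> is a linear equation in the a_j's. Collect the n equations into a matrix system V a = ℓ, where row i of V is v_i (expressed in the standard basis). Since V is invertible (lower-triangular with 1s on the diagonal, up to permutation), solve by back-substitution:
  V =
[[-1, 1, 1, 0],
 [0, 0, 0, 1],
 [1, 0, 0, 0],
 [1, 1, 0, 0]]
  V a = (4, 4, -3, -2)
Solving gives a = (-3, 1, 0, 4).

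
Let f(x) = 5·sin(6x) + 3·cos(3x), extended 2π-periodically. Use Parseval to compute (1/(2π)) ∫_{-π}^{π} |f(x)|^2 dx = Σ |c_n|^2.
Σ |c_n|^2 = 17

Expand |f|^2 and use orthogonality of {sin(nx), cos(mx)} on [-π, π]:
  ∫_{-π}^{π} sin(nx)^2 dx = π, ∫ cos(mx)^2 dx = π, and cross terms integrate to 0.
So ∫_{-π}^{π} f(x)^2 dx = 5^2 · π + 3^2 · π = (25 + 9)π.
Divide by 2π: (25 + 9)/2 = 17.
By Parseval, this equals Σ |c_n|^2.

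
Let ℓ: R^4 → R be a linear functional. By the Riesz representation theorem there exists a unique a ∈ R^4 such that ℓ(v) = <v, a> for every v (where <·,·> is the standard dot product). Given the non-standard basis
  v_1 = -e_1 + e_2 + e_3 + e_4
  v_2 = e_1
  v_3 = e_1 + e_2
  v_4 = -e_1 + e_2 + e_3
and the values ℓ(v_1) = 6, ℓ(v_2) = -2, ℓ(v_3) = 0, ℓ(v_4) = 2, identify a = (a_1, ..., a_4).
a = (-2, 2, -2, 4)

Write a = (a_1, ..., a_4) in the standard basis. For each basis vector v_i, ℓ(v_i) = <v_i, a> is a linear equation in the a_j's. Collect the n equations into a matrix system V a = ℓ, where row i of V is v_i (expressed in the standard basis). Since V is invertible (lower-triangular with 1s on the diagonal, up to permutation), solve by back-substitution:
  V =
[[-1, 1, 1, 1],
 [1, 0, 0, 0],
 [1, 1, 0, 0],
 [-1, 1, 1, 0]]
  V a = (6, -2, 0, 2)
Solving gives a = (-2, 2, -2, 4).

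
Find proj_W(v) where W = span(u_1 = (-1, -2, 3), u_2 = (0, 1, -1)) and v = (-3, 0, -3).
proj_W(v) = (-1, 2, -1)

Set up U = [u_1 | ... | u_2] ∈ R^(3×2). The projector onto W = col(U) is P = U (U^T U)^(-1) U^T.
Compute U^T U =
  [14, -5]
  [-5, 2],
and U^T v = (-6, 3).
Solve U^T U · c = U^T v for the coefficients: c = (1, 4). The projection is proj_W(v) = U c.
Check: (v - proj_W(v)) · u_1 = 0  (should be 0).
Check: (v - proj_W(v)) · u_2 = 0  (should be 0).
Result: proj_W(v) = (-1, 2, -1).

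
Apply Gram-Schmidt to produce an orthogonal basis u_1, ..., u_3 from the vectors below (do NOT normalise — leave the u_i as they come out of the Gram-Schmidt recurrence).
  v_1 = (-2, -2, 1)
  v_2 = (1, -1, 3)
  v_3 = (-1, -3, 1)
Orthogonal basis:
  u_1 = (-2, -2, 1)
  u_2 = (5/3, -1/3, 8/3)
  u_3 = (2/3, -14/15, -8/15)

Apply the Gram-Schmidt recurrence
  u_1 = v_1
  u_i = v_i − Σ_{j<i} ((v_i · u_j) / (u_j · u_j)) · u_j.

Step by step this gives:
  u_1 = (-2, -2, 1)
  u_2 = (5/3, -1/3, 8/3)
  u_3 = (2/3, -14/15, -8/15)

Orthogonality check:
  u_2 · u_1 = 0 (should be 0)
  u_3 · u_1 = 0 (should be 0)
  u_3 · u_2 = 0 (should be 0)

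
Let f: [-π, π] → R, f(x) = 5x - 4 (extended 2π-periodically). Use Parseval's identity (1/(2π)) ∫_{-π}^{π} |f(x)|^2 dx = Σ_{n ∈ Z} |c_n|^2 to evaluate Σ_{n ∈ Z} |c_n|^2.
Σ |c_n|^2 = 25π^2/3 + 16

Expand and integrate term by term over [-π, π]:
  ∫ (5x)^2 dx = 25·(2π^3/3); ∫ 2·5·(-4)·x dx = 0 (odd integrand); ∫ (-4)^2 dx = 16·2π.
So (1/(2π)) ∫_{-π}^{π} (5x - 4)^2 dx = 25π^2/3 + 16 = 25π^2/3 + 16.
Parseval ⇒ Σ |c_n|^2 = 25π^2/3 + 16.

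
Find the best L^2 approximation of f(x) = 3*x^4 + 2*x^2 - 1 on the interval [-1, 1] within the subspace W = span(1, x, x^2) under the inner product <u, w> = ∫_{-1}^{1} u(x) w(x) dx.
g(x) = 32*x^2/7 - 44/35

The best approximation g ∈ W is the orthogonal projection of f onto W. Writing g = a_0 + a_1 x + a_2 x^2, the coefficients solve the normal equations G · a = b where
  G_{ij} = <φ_i, φ_j> and b_i = <f, φ_i>, with φ_0 = 1, φ_1 = x, φ_2 = x^2.
G =
  [2, 0, 2/3]
  [0, 2/3, 0]
  [2/3, 0, 2/5],
b = (8/15, 0, 104/105).
Solving gives a_0 = -44/35, a_1 = 0, a_2 = 32/7, so
  g(x) = 32*x^2/7 - 44/35.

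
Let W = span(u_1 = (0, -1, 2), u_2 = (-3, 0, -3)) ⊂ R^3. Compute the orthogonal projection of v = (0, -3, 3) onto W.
proj_W(v) = (-1/2, -2, 7/2)

Set up U = [u_1 | ... | u_2] ∈ R^(3×2). The projector onto W = col(U) is P = U (U^T U)^(-1) U^T.
Compute U^T U =
  [5, -6]
  [-6, 18],
and U^T v = (9, -9).
Solve U^T U · c = U^T v for the coefficients: c = (2, 1/6). The projection is proj_W(v) = U c.
Check: (v - proj_W(v)) · u_1 = 0  (should be 0).
Check: (v - proj_W(v)) · u_2 = 0  (should be 0).
Result: proj_W(v) = (-1/2, -2, 7/2).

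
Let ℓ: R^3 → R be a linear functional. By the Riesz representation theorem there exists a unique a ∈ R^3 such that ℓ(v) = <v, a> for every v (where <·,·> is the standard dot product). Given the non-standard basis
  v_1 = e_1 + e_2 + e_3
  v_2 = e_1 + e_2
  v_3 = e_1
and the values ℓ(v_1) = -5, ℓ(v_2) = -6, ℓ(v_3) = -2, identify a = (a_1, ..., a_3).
a = (-2, -4, 1)

Write a = (a_1, ..., a_3) in the standard basis. For each basis vector v_i, ℓ(v_i) = <v_i, a> is a linear equation in the a_j's. Collect the n equations into a matrix system V a = ℓ, where row i of V is v_i (expressed in the standard basis). Since V is invertible (lower-triangular with 1s on the diagonal, up to permutation), solve by back-substitution:
  V =
[[1, 1, 1],
 [1, 1, 0],
 [1, 0, 0]]
  V a = (-5, -6, -2)
Solving gives a = (-2, -4, 1).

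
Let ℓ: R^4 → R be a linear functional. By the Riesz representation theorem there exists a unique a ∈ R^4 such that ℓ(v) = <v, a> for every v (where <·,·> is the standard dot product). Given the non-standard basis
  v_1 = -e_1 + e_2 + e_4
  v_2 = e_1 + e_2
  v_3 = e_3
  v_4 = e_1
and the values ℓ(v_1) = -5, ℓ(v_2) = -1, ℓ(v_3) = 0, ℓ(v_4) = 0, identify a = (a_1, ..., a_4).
a = (0, -1, 0, -4)

Write a = (a_1, ..., a_4) in the standard basis. For each basis vector v_i, ℓ(v_i) = <v_i, a> is a linear equation in the a_j's. Collect the n equations into a matrix system V a = ℓ, where row i of V is v_i (expressed in the standard basis). Since V is invertible (lower-triangular with 1s on the diagonal, up to permutation), solve by back-substitution:
  V =
[[-1, 1, 0, 1],
 [1, 1, 0, 0],
 [0, 0, 1, 0],
 [1, 0, 0, 0]]
  V a = (-5, -1, 0, 0)
Solving gives a = (0, -1, 0, -4).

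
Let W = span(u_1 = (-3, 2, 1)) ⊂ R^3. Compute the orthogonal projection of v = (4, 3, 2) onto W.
proj_W(v) = (6/7, -4/7, -2/7)

Set up U = [u_1 | ... | u_1] ∈ R^(3×1). The projector onto W = col(U) is P = U (U^T U)^(-1) U^T.
Compute U^T U =
  [14],
and U^T v = (-4).
Solve U^T U · c = U^T v for the coefficients: c = (-2/7). The projection is proj_W(v) = U c.
Check: (v - proj_W(v)) · u_1 = 0  (should be 0).
Result: proj_W(v) = (6/7, -4/7, -2/7).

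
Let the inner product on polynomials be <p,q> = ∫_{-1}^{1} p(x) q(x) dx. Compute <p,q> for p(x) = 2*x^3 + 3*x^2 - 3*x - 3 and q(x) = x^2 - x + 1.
<p,q> = -18/5

Expand the product: p(x)·q(x) = 2*x^5 + x^4 - 4*x^3 + 3*x^2 - 3.
∫_{-1}^{1} of each monomial x^k gives [2/(k+1) if k even, 0 if k odd]. Integrating term-by-term (or equivalently evaluating the antiderivative F(x) = x^6/3 + x^5/5 - x^4 + x^3 - 3*x at the endpoints):
  F(1) − F(−1) = -37/15 − (17/15) = -18/5.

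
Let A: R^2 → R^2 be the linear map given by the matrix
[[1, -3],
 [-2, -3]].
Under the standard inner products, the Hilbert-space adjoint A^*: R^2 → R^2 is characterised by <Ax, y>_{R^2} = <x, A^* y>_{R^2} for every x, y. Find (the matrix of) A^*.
A^* = A^T =
[[1, -2],
 [-3, -3]]

For real matrices with standard dot products, the defining identity <Ax, y> = <x, A^* y> gives (Ax)^T y = x^T (A^*) y, i.e. x^T A^T y = x^T (A^*) y. Since this holds for all x, y, we must have A^* = A^T. Therefore
A^* =
[[1, -2],
 [-3, -3]].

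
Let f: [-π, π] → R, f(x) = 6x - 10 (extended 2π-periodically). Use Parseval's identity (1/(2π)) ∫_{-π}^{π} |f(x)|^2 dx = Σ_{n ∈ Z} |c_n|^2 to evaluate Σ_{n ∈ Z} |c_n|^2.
Σ |c_n|^2 = 12π^2 + 100

Expand and integrate term by term over [-π, π]:
  ∫ (6x)^2 dx = 36·(2π^3/3); ∫ 2·6·(-10)·x dx = 0 (odd integrand); ∫ (-10)^2 dx = 100·2π.
So (1/(2π)) ∫_{-π}^{π} (6x - 10)^2 dx = 36π^2/3 + 100 = 12π^2 + 100.
Parseval ⇒ Σ |c_n|^2 = 12π^2 + 100.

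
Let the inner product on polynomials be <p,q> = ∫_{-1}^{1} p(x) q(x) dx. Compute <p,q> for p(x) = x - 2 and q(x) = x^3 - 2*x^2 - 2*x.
<p,q> = 26/15

Expand the product: p(x)·q(x) = x^4 - 4*x^3 + 2*x^2 + 4*x.
∫_{-1}^{1} of each monomial x^k gives [2/(k+1) if k even, 0 if k odd]. Integrating term-by-term (or equivalently evaluating the antiderivative F(x) = x^5/5 - x^4 + 2*x^3/3 + 2*x^2 at the endpoints):
  F(1) − F(−1) = 28/15 − (2/15) = 26/15.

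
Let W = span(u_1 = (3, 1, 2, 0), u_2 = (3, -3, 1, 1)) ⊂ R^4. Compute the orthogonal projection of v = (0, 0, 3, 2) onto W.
proj_W(v) = (17/12, 7/108, 91/108, 11/108)

Set up U = [u_1 | ... | u_2] ∈ R^(4×2). The projector onto W = col(U) is P = U (U^T U)^(-1) U^T.
Compute U^T U =
  [14, 8]
  [8, 20],
and U^T v = (6, 5).
Solve U^T U · c = U^T v for the coefficients: c = (10/27, 11/108). The projection is proj_W(v) = U c.
Check: (v - proj_W(v)) · u_1 = 0  (should be 0).
Check: (v - proj_W(v)) · u_2 = 0  (should be 0).
Result: proj_W(v) = (17/12, 7/108, 91/108, 11/108).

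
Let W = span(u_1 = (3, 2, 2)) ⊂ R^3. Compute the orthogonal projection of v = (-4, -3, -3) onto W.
proj_W(v) = (-72/17, -48/17, -48/17)

Set up U = [u_1 | ... | u_1] ∈ R^(3×1). The projector onto W = col(U) is P = U (U^T U)^(-1) U^T.
Compute U^T U =
  [17],
and U^T v = (-24).
Solve U^T U · c = U^T v for the coefficients: c = (-24/17). The projection is proj_W(v) = U c.
Check: (v - proj_W(v)) · u_1 = 0  (should be 0).
Result: proj_W(v) = (-72/17, -48/17, -48/17).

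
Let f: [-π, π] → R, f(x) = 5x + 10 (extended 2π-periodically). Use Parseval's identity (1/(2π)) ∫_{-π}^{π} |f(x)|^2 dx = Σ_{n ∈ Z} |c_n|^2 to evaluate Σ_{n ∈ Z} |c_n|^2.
Σ |c_n|^2 = 25π^2/3 + 100

Expand and integrate term by term over [-π, π]:
  ∫ (5x)^2 dx = 25·(2π^3/3); ∫ 2·5·(10)·x dx = 0 (odd integrand); ∫ 10^2 dx = 100·2π.
So (1/(2π)) ∫_{-π}^{π} (5x + 10)^2 dx = 25π^2/3 + 100 = 25π^2/3 + 100.
Parseval ⇒ Σ |c_n|^2 = 25π^2/3 + 100.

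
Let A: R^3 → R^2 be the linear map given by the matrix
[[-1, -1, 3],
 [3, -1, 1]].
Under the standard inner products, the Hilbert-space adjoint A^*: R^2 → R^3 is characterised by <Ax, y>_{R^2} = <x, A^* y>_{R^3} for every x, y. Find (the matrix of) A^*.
A^* = A^T =
[[-1, 3],
 [-1, -1],
 [3, 1]]

For real matrices with standard dot products, the defining identity <Ax, y> = <x, A^* y> gives (Ax)^T y = x^T (A^*) y, i.e. x^T A^T y = x^T (A^*) y. Since this holds for all x, y, we must have A^* = A^T. Therefore
A^* =
[[-1, 3],
 [-1, -1],
 [3, 1]].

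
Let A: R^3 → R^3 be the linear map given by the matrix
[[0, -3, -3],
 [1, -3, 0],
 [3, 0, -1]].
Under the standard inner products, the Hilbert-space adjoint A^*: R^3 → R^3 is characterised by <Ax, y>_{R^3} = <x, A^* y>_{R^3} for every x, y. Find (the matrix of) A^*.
A^* = A^T =
[[0, 1, 3],
 [-3, -3, 0],
 [-3, 0, -1]]

For real matrices with standard dot products, the defining identity <Ax, y> = <x, A^* y> gives (Ax)^T y = x^T (A^*) y, i.e. x^T A^T y = x^T (A^*) y. Since this holds for all x, y, we must have A^* = A^T. Therefore
A^* =
[[0, 1, 3],
 [-3, -3, 0],
 [-3, 0, -1]].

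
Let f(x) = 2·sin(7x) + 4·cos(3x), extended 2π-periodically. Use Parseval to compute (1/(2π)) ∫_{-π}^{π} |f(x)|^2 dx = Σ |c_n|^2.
Σ |c_n|^2 = 10

Expand |f|^2 and use orthogonality of {sin(nx), cos(mx)} on [-π, π]:
  ∫_{-π}^{π} sin(nx)^2 dx = π, ∫ cos(mx)^2 dx = π, and cross terms integrate to 0.
So ∫_{-π}^{π} f(x)^2 dx = 2^2 · π + 4^2 · π = (4 + 16)π.
Divide by 2π: (4 + 16)/2 = 10.
By Parseval, this equals Σ |c_n|^2.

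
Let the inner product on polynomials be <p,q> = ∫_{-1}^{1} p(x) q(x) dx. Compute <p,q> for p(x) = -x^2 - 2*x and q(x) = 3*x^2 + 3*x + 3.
<p,q> = -36/5

Expand the product: p(x)·q(x) = -3*x^4 - 9*x^3 - 9*x^2 - 6*x.
∫_{-1}^{1} of each monomial x^k gives [2/(k+1) if k even, 0 if k odd]. Integrating term-by-term (or equivalently evaluating the antiderivative F(x) = -3*x^5/5 - 9*x^4/4 - 3*x^3 - 3*x^2 at the endpoints):
  F(1) − F(−1) = -177/20 − (-33/20) = -36/5.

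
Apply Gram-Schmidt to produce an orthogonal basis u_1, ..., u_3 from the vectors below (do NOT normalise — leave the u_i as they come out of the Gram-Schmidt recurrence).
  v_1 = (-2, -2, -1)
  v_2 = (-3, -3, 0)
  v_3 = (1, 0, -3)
Orthogonal basis:
  u_1 = (-2, -2, -1)
  u_2 = (-1/3, -1/3, 4/3)
  u_3 = (1/2, -1/2, 0)

Apply the Gram-Schmidt recurrence
  u_1 = v_1
  u_i = v_i − Σ_{j<i} ((v_i · u_j) / (u_j · u_j)) · u_j.

Step by step this gives:
  u_1 = (-2, -2, -1)
  u_2 = (-1/3, -1/3, 4/3)
  u_3 = (1/2, -1/2, 0)

Orthogonality check:
  u_2 · u_1 = 0 (should be 0)
  u_3 · u_1 = 0 (should be 0)
  u_3 · u_2 = 0 (should be 0)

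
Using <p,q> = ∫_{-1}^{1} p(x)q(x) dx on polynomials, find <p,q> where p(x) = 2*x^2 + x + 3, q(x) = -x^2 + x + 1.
<p,q> = 26/5

Expand the product: p(x)·q(x) = -2*x^4 + x^3 + 4*x + 3.
∫_{-1}^{1} of each monomial x^k gives [2/(k+1) if k even, 0 if k odd]. Integrating term-by-term (or equivalently evaluating the antiderivative F(x) = -2*x^5/5 + x^4/4 + 2*x^2 + 3*x at the endpoints):
  F(1) − F(−1) = 97/20 − (-7/20) = 26/5.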